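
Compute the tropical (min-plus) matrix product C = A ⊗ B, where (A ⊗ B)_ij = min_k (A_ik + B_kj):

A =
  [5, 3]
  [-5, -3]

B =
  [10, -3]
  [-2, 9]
A ⊗ B =
  [1, 2]
  [-5, -8]

Apply the min-plus product entry-by-entry:
  C[0][0] = min over k of (A[0][0] + B[0][0] = 5 + 10 = 15, A[0][1] + B[1][0] = 3 + -2 = 1) = 1 (attained at k = 1)
  C[0][1] = min over k of (A[0][0] + B[0][1] = 5 + -3 = 2, A[0][1] + B[1][1] = 3 + 9 = 12) = 2 (attained at k = 0)
  C[1][0] = min over k of (A[1][0] + B[0][0] = -5 + 10 = 5, A[1][1] + B[1][0] = -3 + -2 = -5) = -5 (attained at k = 1)
  C[1][1] = min over k of (A[1][0] + B[0][1] = -5 + -3 = -8, A[1][1] + B[1][1] = -3 + 9 = 6) = -8 (attained at k = 0)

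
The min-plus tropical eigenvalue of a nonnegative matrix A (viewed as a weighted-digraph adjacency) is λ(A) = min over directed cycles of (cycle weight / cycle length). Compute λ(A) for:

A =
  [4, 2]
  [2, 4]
λ(A) = 2

Enumerate directed cycles and compute their means (weight / length). Sample:
  cycle 0 → 0: weight = 4, length = 1, mean = 4/1 ≈ 4.000
  cycle 1 → 1: weight = 4, length = 1, mean = 4/1 ≈ 4.000
  cycle 0 → 1 → 0: weight = 4, length = 2, mean = 4/2 ≈ 2.000
  cycle 1 → 0 → 1: weight = 4, length = 2, mean = 4/2 ≈ 2.000
Minimum mean = 2.000, attained e.g. along the cycle 0 → 1 → 0 with weight 4 and length 2. So λ(A) = 4/2 = 2.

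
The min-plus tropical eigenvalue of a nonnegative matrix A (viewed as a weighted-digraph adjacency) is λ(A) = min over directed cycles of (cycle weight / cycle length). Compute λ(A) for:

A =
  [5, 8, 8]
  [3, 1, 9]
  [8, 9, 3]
λ(A) = 1

Enumerate directed cycles and compute their means (weight / length). Sample:
  cycle 0 → 0: weight = 5, length = 1, mean = 5/1 ≈ 5.000
  cycle 1 → 1: weight = 1, length = 1, mean = 1/1 ≈ 1.000
  cycle 2 → 2: weight = 3, length = 1, mean = 3/1 ≈ 3.000
  cycle 0 → 1 → 0: weight = 11, length = 2, mean = 11/2 ≈ 5.500
  cycle 0 → 2 → 0: weight = 16, length = 2, mean = 16/2 ≈ 8.000
  cycle 1 → 0 → 1: weight = 11, length = 2, mean = 11/2 ≈ 5.500
Minimum mean = 1.000, attained e.g. along the cycle 1 → 1 with weight 1 and length 1. So λ(A) = 1/1 = 1.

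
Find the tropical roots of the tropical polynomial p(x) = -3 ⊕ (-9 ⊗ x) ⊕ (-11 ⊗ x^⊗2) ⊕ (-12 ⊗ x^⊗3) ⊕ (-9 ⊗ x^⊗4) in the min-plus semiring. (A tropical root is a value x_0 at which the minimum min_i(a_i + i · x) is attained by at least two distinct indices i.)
Roots: {-3, 1, 2, 6}

Each tropical root is a break point of the lower envelope of the lines y = a_i + i · x (there are 5 lines, with slopes 0, 1, ..., 4). Only the lines that attain the minimum somewhere contribute to roots; other lines are dominated. Here the surviving (envelope) indices are i = 4, i = 3, i = 2, i = 1, i = 0.
Intersections between consecutive envelope lines give the roots: for adjacent envelope indices i < j the intersection is x = (a_i − a_j) / (j − i). Reading off the sorted break points: {-3, 1, 2, 6}.
Verification: at each break x_0, at least two indices attain the minimum of min_i(a_i + i · x_0).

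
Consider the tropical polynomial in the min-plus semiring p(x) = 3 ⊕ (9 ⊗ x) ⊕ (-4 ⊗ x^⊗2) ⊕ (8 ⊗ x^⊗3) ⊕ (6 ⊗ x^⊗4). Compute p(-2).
p(-2) = -8

A tropical monomial a ⊗ x^⊗i evaluates to a + i · x. Evaluating each term at x = -2:
  Term 0 contributes 3 + 0 · -2 = 3
  Term 1 contributes 9 + 1 · -2 = 7
  Term 2 contributes -4 + 2 · -2 = -8
  Term 3 contributes 8 + 3 · -2 = 2
  Term 4 contributes 6 + 4 · -2 = -2
p(-2) = ⊕ of these = min[3, 7, -8, 2, -2] = -8.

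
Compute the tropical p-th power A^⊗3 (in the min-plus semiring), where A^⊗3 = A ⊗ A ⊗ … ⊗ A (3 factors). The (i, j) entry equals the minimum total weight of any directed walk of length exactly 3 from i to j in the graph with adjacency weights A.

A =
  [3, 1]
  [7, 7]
A^⊗3 =
  [9, 7]
  [13, 11]

Each entry (A^⊗3)_ij equals the minimum over all length-3 walks i = v_0 → v_1 → … → v_3 = j of Σ_t A[v_t][v_{t+1}]. For example, for (i, j) = (0, 1) we minimise over 4 possible intermediate vertex sequences; the minimum is 7, attained along the walk 0 → 0 → 0 → 1.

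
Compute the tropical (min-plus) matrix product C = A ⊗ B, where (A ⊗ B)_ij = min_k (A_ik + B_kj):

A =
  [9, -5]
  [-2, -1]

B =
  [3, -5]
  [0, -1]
A ⊗ B =
  [-5, -6]
  [-1, -7]

Apply the min-plus product entry-by-entry:
  C[0][0] = min over k of (A[0][0] + B[0][0] = 9 + 3 = 12, A[0][1] + B[1][0] = -5 + 0 = -5) = -5 (attained at k = 1)
  C[0][1] = min over k of (A[0][0] + B[0][1] = 9 + -5 = 4, A[0][1] + B[1][1] = -5 + -1 = -6) = -6 (attained at k = 1)
  C[1][0] = min over k of (A[1][0] + B[0][0] = -2 + 3 = 1, A[1][1] + B[1][0] = -1 + 0 = -1) = -1 (attained at k = 1)
  C[1][1] = min over k of (A[1][0] + B[0][1] = -2 + -5 = -7, A[1][1] + B[1][1] = -1 + -1 = -2) = -7 (attained at k = 0)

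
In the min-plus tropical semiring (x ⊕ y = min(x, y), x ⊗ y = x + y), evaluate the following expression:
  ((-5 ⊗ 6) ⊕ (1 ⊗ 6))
((-5 ⊗ 6) ⊕ (1 ⊗ 6)) = 1

Expand innermost to outermost. Recall ⊕ takes the minimum of its arguments and ⊗ takes their sum. Working out the expression ((-5 ⊗ 6) ⊕ (1 ⊗ 6)) gives 1.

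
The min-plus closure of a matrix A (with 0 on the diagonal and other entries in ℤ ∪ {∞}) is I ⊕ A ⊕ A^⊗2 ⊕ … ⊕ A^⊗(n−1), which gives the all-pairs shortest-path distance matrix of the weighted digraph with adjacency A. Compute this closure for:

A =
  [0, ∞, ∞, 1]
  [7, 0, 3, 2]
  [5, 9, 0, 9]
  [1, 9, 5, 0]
Closure =
  [0, 10, 6, 1]
  [3, 0, 3, 2]
  [5, 9, 0, 6]
  [1, 9, 5, 0]

This is the Floyd-Warshall all-pairs shortest-path computation. For each intermediate vertex k = 0, 1, …, 3, update dist[i][j] ← min(dist[i][j], dist[i][k] + dist[k][j]). The final matrix gives, for each (i, j), the minimum total weight of any directed path from i to j (possibly empty when i = j).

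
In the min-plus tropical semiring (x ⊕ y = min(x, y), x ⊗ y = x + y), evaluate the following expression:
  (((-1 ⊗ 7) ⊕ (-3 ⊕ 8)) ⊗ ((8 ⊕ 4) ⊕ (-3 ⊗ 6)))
(((-1 ⊗ 7) ⊕ (-3 ⊕ 8)) ⊗ ((8 ⊕ 4) ⊕ (-3 ⊗ 6))) = 0

Expand innermost to outermost. Recall ⊕ takes the minimum of its arguments and ⊗ takes their sum. Working out the expression (((-1 ⊗ 7) ⊕ (-3 ⊕ 8)) ⊗ ((8 ⊕ 4) ⊕ (-3 ⊗ 6))) gives 0.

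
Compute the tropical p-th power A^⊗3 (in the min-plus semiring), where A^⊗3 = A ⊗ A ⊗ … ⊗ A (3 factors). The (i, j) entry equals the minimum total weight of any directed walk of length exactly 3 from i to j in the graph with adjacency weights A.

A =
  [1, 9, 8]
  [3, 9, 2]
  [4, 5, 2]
A^⊗3 =
  [3, 11, 10]
  [5, 9, 6]
  [6, 9, 6]

Each entry (A^⊗3)_ij equals the minimum over all length-3 walks i = v_0 → v_1 → … → v_3 = j of Σ_t A[v_t][v_{t+1}]. For example, for (i, j) = (0, 2) we minimise over 9 possible intermediate vertex sequences; the minimum is 10, attained along the walk 0 → 0 → 0 → 2.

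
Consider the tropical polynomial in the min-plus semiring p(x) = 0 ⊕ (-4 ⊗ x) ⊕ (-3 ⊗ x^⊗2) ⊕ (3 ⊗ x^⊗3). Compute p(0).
p(0) = -4

A tropical monomial a ⊗ x^⊗i evaluates to a + i · x. Evaluating each term at x = 0:
  Term 0 contributes 0 + 0 · 0 = 0
  Term 1 contributes -4 + 1 · 0 = -4
  Term 2 contributes -3 + 2 · 0 = -3
  Term 3 contributes 3 + 3 · 0 = 3
p(0) = ⊕ of these = min[0, -4, -3, 3] = -4.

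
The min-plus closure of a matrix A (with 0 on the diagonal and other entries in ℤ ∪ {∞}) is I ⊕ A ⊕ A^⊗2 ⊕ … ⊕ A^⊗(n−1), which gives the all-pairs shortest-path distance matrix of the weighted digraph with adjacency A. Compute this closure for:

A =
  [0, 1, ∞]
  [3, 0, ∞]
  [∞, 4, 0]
Closure =
  [0, 1, ∞]
  [3, 0, ∞]
  [7, 4, 0]

This is the Floyd-Warshall all-pairs shortest-path computation. For each intermediate vertex k = 0, 1, …, 2, update dist[i][j] ← min(dist[i][j], dist[i][k] + dist[k][j]). The final matrix gives, for each (i, j), the minimum total weight of any directed path from i to j (possibly empty when i = j).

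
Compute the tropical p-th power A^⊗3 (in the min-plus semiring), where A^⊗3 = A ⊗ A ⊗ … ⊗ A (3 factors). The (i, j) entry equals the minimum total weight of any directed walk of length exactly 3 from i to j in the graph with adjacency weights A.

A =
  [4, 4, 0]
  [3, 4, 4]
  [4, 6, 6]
A^⊗3 =
  [8, 8, 4]
  [7, 9, 7]
  [8, 10, 8]

Each entry (A^⊗3)_ij equals the minimum over all length-3 walks i = v_0 → v_1 → … → v_3 = j of Σ_t A[v_t][v_{t+1}]. For example, for (i, j) = (0, 2) we minimise over 9 possible intermediate vertex sequences; the minimum is 4, attained along the walk 0 → 2 → 0 → 2.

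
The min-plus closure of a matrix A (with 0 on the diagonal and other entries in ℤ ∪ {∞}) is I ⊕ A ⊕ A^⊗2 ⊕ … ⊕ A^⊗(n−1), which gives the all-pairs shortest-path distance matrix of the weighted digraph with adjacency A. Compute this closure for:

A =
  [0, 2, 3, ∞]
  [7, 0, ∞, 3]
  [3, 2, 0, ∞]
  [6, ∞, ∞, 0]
Closure =
  [0, 2, 3, 5]
  [7, 0, 10, 3]
  [3, 2, 0, 5]
  [6, 8, 9, 0]

This is the Floyd-Warshall all-pairs shortest-path computation. For each intermediate vertex k = 0, 1, …, 3, update dist[i][j] ← min(dist[i][j], dist[i][k] + dist[k][j]). The final matrix gives, for each (i, j), the minimum total weight of any directed path from i to j (possibly empty when i = j).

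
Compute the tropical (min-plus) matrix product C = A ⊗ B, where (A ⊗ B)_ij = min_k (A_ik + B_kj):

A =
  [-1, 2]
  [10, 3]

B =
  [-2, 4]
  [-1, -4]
A ⊗ B =
  [-3, -2]
  [2, -1]

Apply the min-plus product entry-by-entry:
  C[0][0] = min over k of (A[0][0] + B[0][0] = -1 + -2 = -3, A[0][1] + B[1][0] = 2 + -1 = 1) = -3 (attained at k = 0)
  C[0][1] = min over k of (A[0][0] + B[0][1] = -1 + 4 = 3, A[0][1] + B[1][1] = 2 + -4 = -2) = -2 (attained at k = 1)
  C[1][0] = min over k of (A[1][0] + B[0][0] = 10 + -2 = 8, A[1][1] + B[1][0] = 3 + -1 = 2) = 2 (attained at k = 1)
  C[1][1] = min over k of (A[1][0] + B[0][1] = 10 + 4 = 14, A[1][1] + B[1][1] = 3 + -4 = -1) = -1 (attained at k = 1)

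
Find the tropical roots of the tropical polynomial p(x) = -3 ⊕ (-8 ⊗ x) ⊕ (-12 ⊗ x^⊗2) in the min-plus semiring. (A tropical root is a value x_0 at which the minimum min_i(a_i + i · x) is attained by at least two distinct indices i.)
Roots: {4, 5}

Each tropical root is a break point of the lower envelope of the lines y = a_i + i · x (there are 3 lines, with slopes 0, 1, ..., 2). Only the lines that attain the minimum somewhere contribute to roots; other lines are dominated. Here the surviving (envelope) indices are i = 2, i = 1, i = 0.
Intersections between consecutive envelope lines give the roots: for adjacent envelope indices i < j the intersection is x = (a_i − a_j) / (j − i). Reading off the sorted break points: {4, 5}.
Verification: at each break x_0, at least two indices attain the minimum of min_i(a_i + i · x_0).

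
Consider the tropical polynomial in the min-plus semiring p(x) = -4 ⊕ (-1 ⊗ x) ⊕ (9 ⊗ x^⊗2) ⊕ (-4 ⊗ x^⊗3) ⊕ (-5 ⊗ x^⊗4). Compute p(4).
p(4) = -4

A tropical monomial a ⊗ x^⊗i evaluates to a + i · x. Evaluating each term at x = 4:
  Term 0 contributes -4 + 0 · 4 = -4
  Term 1 contributes -1 + 1 · 4 = 3
  Term 2 contributes 9 + 2 · 4 = 17
  Term 3 contributes -4 + 3 · 4 = 8
  Term 4 contributes -5 + 4 · 4 = 11
p(4) = ⊕ of these = min[-4, 3, 17, 8, 11] = -4.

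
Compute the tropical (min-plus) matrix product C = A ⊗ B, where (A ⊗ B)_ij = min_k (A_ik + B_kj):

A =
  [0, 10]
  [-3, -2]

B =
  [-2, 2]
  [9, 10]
A ⊗ B =
  [-2, 2]
  [-5, -1]

Apply the min-plus product entry-by-entry:
  C[0][0] = min over k of (A[0][0] + B[0][0] = 0 + -2 = -2, A[0][1] + B[1][0] = 10 + 9 = 19) = -2 (attained at k = 0)
  C[0][1] = min over k of (A[0][0] + B[0][1] = 0 + 2 = 2, A[0][1] + B[1][1] = 10 + 10 = 20) = 2 (attained at k = 0)
  C[1][0] = min over k of (A[1][0] + B[0][0] = -3 + -2 = -5, A[1][1] + B[1][0] = -2 + 9 = 7) = -5 (attained at k = 0)
  C[1][1] = min over k of (A[1][0] + B[0][1] = -3 + 2 = -1, A[1][1] + B[1][1] = -2 + 10 = 8) = -1 (attained at k = 0)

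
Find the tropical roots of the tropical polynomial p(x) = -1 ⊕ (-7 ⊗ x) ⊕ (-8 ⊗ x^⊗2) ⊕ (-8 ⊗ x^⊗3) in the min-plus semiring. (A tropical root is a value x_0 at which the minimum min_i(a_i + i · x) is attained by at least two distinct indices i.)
Roots: {0, 1, 6}

Each tropical root is a break point of the lower envelope of the lines y = a_i + i · x (there are 4 lines, with slopes 0, 1, ..., 3). Only the lines that attain the minimum somewhere contribute to roots; other lines are dominated. Here the surviving (envelope) indices are i = 3, i = 2, i = 1, i = 0.
Intersections between consecutive envelope lines give the roots: for adjacent envelope indices i < j the intersection is x = (a_i − a_j) / (j − i). Reading off the sorted break points: {0, 1, 6}.
Verification: at each break x_0, at least two indices attain the minimum of min_i(a_i + i · x_0).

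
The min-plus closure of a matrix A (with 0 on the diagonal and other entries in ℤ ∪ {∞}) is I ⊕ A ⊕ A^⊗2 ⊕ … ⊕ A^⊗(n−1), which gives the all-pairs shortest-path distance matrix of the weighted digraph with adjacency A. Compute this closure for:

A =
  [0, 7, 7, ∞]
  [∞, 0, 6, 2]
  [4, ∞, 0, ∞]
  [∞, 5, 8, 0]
Closure =
  [0, 7, 7, 9]
  [10, 0, 6, 2]
  [4, 11, 0, 13]
  [12, 5, 8, 0]

This is the Floyd-Warshall all-pairs shortest-path computation. For each intermediate vertex k = 0, 1, …, 3, update dist[i][j] ← min(dist[i][j], dist[i][k] + dist[k][j]). The final matrix gives, for each (i, j), the minimum total weight of any directed path from i to j (possibly empty when i = j).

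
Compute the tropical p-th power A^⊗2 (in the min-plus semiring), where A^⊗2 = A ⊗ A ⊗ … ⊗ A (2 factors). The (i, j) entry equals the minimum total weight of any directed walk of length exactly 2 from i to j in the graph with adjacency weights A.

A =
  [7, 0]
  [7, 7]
A^⊗2 =
  [7, 7]
  [14, 7]

Each entry (A^⊗2)_ij equals the minimum over all length-2 walks i = v_0 → v_1 → … → v_2 = j of Σ_t A[v_t][v_{t+1}]. For example, for (i, j) = (0, 1) we minimise over 2 possible intermediate vertex sequences; the minimum is 7, attained along the walk 0 → 0 → 1.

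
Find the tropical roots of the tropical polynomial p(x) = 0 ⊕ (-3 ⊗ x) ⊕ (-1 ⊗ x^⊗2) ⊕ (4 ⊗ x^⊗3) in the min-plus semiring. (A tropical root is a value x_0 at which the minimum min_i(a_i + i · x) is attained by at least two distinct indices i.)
Roots: {-5, -2, 3}

Each tropical root is a break point of the lower envelope of the lines y = a_i + i · x (there are 4 lines, with slopes 0, 1, ..., 3). Only the lines that attain the minimum somewhere contribute to roots; other lines are dominated. Here the surviving (envelope) indices are i = 3, i = 2, i = 1, i = 0.
Intersections between consecutive envelope lines give the roots: for adjacent envelope indices i < j the intersection is x = (a_i − a_j) / (j − i). Reading off the sorted break points: {-5, -2, 3}.
Verification: at each break x_0, at least two indices attain the minimum of min_i(a_i + i · x_0).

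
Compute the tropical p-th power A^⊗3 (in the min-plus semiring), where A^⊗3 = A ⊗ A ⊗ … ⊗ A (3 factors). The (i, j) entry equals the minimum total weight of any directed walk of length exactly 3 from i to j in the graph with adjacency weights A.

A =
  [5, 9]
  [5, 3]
A^⊗3 =
  [15, 15]
  [11, 9]

Each entry (A^⊗3)_ij equals the minimum over all length-3 walks i = v_0 → v_1 → … → v_3 = j of Σ_t A[v_t][v_{t+1}]. For example, for (i, j) = (0, 1) we minimise over 4 possible intermediate vertex sequences; the minimum is 15, attained along the walk 0 → 1 → 1 → 1.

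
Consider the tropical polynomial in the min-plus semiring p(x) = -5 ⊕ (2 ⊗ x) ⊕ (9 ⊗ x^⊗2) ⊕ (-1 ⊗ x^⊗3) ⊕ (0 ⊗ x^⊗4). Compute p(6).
p(6) = -5

A tropical monomial a ⊗ x^⊗i evaluates to a + i · x. Evaluating each term at x = 6:
  Term 0 contributes -5 + 0 · 6 = -5
  Term 1 contributes 2 + 1 · 6 = 8
  Term 2 contributes 9 + 2 · 6 = 21
  Term 3 contributes -1 + 3 · 6 = 17
  Term 4 contributes 0 + 4 · 6 = 24
p(6) = ⊕ of these = min[-5, 8, 21, 17, 24] = -5.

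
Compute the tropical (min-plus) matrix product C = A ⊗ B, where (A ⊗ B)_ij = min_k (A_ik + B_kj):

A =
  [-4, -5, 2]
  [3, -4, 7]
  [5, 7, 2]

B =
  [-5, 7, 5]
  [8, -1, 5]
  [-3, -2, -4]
A ⊗ B =
  [-9, -6, -2]
  [-2, -5, 1]
  [-1, 0, -2]

Apply the min-plus product entry-by-entry:
  C[0][0] = min over k of (A[0][0] + B[0][0] = -4 + -5 = -9, A[0][1] + B[1][0] = -5 + 8 = 3, A[0][2] + B[2][0] = 2 + -3 = -1) = -9 (attained at k = 0)
  C[0][1] = min over k of (A[0][0] + B[0][1] = -4 + 7 = 3, A[0][1] + B[1][1] = -5 + -1 = -6, A[0][2] + B[2][1] = 2 + -2 = 0) = -6 (attained at k = 1)
  C[0][2] = min over k of (A[0][0] + B[0][2] = -4 + 5 = 1, A[0][1] + B[1][2] = -5 + 5 = 0, A[0][2] + B[2][2] = 2 + -4 = -2) = -2 (attained at k = 2)
  C[1][0] = min over k of (A[1][0] + B[0][0] = 3 + -5 = -2, A[1][1] + B[1][0] = -4 + 8 = 4, A[1][2] + B[2][0] = 7 + -3 = 4) = -2 (attained at k = 0)
  C[1][1] = min over k of (A[1][0] + B[0][1] = 3 + 7 = 10, A[1][1] + B[1][1] = -4 + -1 = -5, A[1][2] + B[2][1] = 7 + -2 = 5) = -5 (attained at k = 1)
  C[1][2] = min over k of (A[1][0] + B[0][2] = 3 + 5 = 8, A[1][1] + B[1][2] = -4 + 5 = 1, A[1][2] + B[2][2] = 7 + -4 = 3) = 1 (attained at k = 1)
  C[2][0] = min over k of (A[2][0] + B[0][0] = 5 + -5 = 0, A[2][1] + B[1][0] = 7 + 8 = 15, A[2][2] + B[2][0] = 2 + -3 = -1) = -1 (attained at k = 2)
  C[2][1] = min over k of (A[2][0] + B[0][1] = 5 + 7 = 12, A[2][1] + B[1][1] = 7 + -1 = 6, A[2][2] + B[2][1] = 2 + -2 = 0) = 0 (attained at k = 2)
  C[2][2] = min over k of (A[2][0] + B[0][2] = 5 + 5 = 10, A[2][1] + B[1][2] = 7 + 5 = 12, A[2][2] + B[2][2] = 2 + -4 = -2) = -2 (attained at k = 2)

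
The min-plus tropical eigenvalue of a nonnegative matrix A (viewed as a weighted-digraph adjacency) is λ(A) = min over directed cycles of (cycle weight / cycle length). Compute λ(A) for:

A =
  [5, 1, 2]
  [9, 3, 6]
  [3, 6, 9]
λ(A) = 5/2

Enumerate directed cycles and compute their means (weight / length). Sample:
  cycle 0 → 0: weight = 5, length = 1, mean = 5/1 ≈ 5.000
  cycle 1 → 1: weight = 3, length = 1, mean = 3/1 ≈ 3.000
  cycle 2 → 2: weight = 9, length = 1, mean = 9/1 ≈ 9.000
  cycle 0 → 1 → 0: weight = 10, length = 2, mean = 10/2 ≈ 5.000
  cycle 0 → 2 → 0: weight = 5, length = 2, mean = 5/2 ≈ 2.500
  cycle 1 → 0 → 1: weight = 10, length = 2, mean = 10/2 ≈ 5.000
Minimum mean = 2.500, attained e.g. along the cycle 0 → 2 → 0 with weight 5 and length 2. So λ(A) = 5/2 = 5/2.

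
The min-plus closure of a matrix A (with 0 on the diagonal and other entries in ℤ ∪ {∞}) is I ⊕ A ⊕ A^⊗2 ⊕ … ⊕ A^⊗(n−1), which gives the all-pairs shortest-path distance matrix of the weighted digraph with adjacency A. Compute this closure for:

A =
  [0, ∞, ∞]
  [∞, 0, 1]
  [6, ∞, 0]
Closure =
  [0, ∞, ∞]
  [7, 0, 1]
  [6, ∞, 0]

This is the Floyd-Warshall all-pairs shortest-path computation. For each intermediate vertex k = 0, 1, …, 2, update dist[i][j] ← min(dist[i][j], dist[i][k] + dist[k][j]). The final matrix gives, for each (i, j), the minimum total weight of any directed path from i to j (possibly empty when i = j).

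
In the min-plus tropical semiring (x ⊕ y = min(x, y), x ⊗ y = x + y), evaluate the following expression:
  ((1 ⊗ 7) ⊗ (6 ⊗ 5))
((1 ⊗ 7) ⊗ (6 ⊗ 5)) = 19

Expand innermost to outermost. Recall ⊕ takes the minimum of its arguments and ⊗ takes their sum. Working out the expression ((1 ⊗ 7) ⊗ (6 ⊗ 5)) gives 19.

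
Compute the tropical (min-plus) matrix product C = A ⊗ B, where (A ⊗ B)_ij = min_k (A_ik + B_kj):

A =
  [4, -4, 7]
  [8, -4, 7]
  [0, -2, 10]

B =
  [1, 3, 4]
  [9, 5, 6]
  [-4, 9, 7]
A ⊗ B =
  [3, 1, 2]
  [3, 1, 2]
  [1, 3, 4]

Apply the min-plus product entry-by-entry:
  C[0][0] = min over k of (A[0][0] + B[0][0] = 4 + 1 = 5, A[0][1] + B[1][0] = -4 + 9 = 5, A[0][2] + B[2][0] = 7 + -4 = 3) = 3 (attained at k = 2)
  C[0][1] = min over k of (A[0][0] + B[0][1] = 4 + 3 = 7, A[0][1] + B[1][1] = -4 + 5 = 1, A[0][2] + B[2][1] = 7 + 9 = 16) = 1 (attained at k = 1)
  C[0][2] = min over k of (A[0][0] + B[0][2] = 4 + 4 = 8, A[0][1] + B[1][2] = -4 + 6 = 2, A[0][2] + B[2][2] = 7 + 7 = 14) = 2 (attained at k = 1)
  C[1][0] = min over k of (A[1][0] + B[0][0] = 8 + 1 = 9, A[1][1] + B[1][0] = -4 + 9 = 5, A[1][2] + B[2][0] = 7 + -4 = 3) = 3 (attained at k = 2)
  C[1][1] = min over k of (A[1][0] + B[0][1] = 8 + 3 = 11, A[1][1] + B[1][1] = -4 + 5 = 1, A[1][2] + B[2][1] = 7 + 9 = 16) = 1 (attained at k = 1)
  C[1][2] = min over k of (A[1][0] + B[0][2] = 8 + 4 = 12, A[1][1] + B[1][2] = -4 + 6 = 2, A[1][2] + B[2][2] = 7 + 7 = 14) = 2 (attained at k = 1)
  C[2][0] = min over k of (A[2][0] + B[0][0] = 0 + 1 = 1, A[2][1] + B[1][0] = -2 + 9 = 7, A[2][2] + B[2][0] = 10 + -4 = 6) = 1 (attained at k = 0)
  C[2][1] = min over k of (A[2][0] + B[0][1] = 0 + 3 = 3, A[2][1] + B[1][1] = -2 + 5 = 3, A[2][2] + B[2][1] = 10 + 9 = 19) = 3 (attained at k = 0)
  C[2][2] = min over k of (A[2][0] + B[0][2] = 0 + 4 = 4, A[2][1] + B[1][2] = -2 + 6 = 4, A[2][2] + B[2][2] = 10 + 7 = 17) = 4 (attained at k = 0)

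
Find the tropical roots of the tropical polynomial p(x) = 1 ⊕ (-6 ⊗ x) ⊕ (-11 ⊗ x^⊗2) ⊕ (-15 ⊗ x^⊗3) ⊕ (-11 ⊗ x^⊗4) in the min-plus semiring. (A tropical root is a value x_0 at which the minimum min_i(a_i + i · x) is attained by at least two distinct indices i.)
Roots: {-4, 4, 5, 7}

Each tropical root is a break point of the lower envelope of the lines y = a_i + i · x (there are 5 lines, with slopes 0, 1, ..., 4). Only the lines that attain the minimum somewhere contribute to roots; other lines are dominated. Here the surviving (envelope) indices are i = 4, i = 3, i = 2, i = 1, i = 0.
Intersections between consecutive envelope lines give the roots: for adjacent envelope indices i < j the intersection is x = (a_i − a_j) / (j − i). Reading off the sorted break points: {-4, 4, 5, 7}.
Verification: at each break x_0, at least two indices attain the minimum of min_i(a_i + i · x_0).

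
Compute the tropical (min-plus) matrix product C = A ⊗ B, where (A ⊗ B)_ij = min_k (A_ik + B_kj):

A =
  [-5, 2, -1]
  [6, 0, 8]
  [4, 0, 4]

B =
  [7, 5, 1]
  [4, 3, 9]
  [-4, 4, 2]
A ⊗ B =
  [-5, 0, -4]
  [4, 3, 7]
  [0, 3, 5]

Apply the min-plus product entry-by-entry:
  C[0][0] = min over k of (A[0][0] + B[0][0] = -5 + 7 = 2, A[0][1] + B[1][0] = 2 + 4 = 6, A[0][2] + B[2][0] = -1 + -4 = -5) = -5 (attained at k = 2)
  C[0][1] = min over k of (A[0][0] + B[0][1] = -5 + 5 = 0, A[0][1] + B[1][1] = 2 + 3 = 5, A[0][2] + B[2][1] = -1 + 4 = 3) = 0 (attained at k = 0)
  C[0][2] = min over k of (A[0][0] + B[0][2] = -5 + 1 = -4, A[0][1] + B[1][2] = 2 + 9 = 11, A[0][2] + B[2][2] = -1 + 2 = 1) = -4 (attained at k = 0)
  C[1][0] = min over k of (A[1][0] + B[0][0] = 6 + 7 = 13, A[1][1] + B[1][0] = 0 + 4 = 4, A[1][2] + B[2][0] = 8 + -4 = 4) = 4 (attained at k = 1)
  C[1][1] = min over k of (A[1][0] + B[0][1] = 6 + 5 = 11, A[1][1] + B[1][1] = 0 + 3 = 3, A[1][2] + B[2][1] = 8 + 4 = 12) = 3 (attained at k = 1)
  C[1][2] = min over k of (A[1][0] + B[0][2] = 6 + 1 = 7, A[1][1] + B[1][2] = 0 + 9 = 9, A[1][2] + B[2][2] = 8 + 2 = 10) = 7 (attained at k = 0)
  C[2][0] = min over k of (A[2][0] + B[0][0] = 4 + 7 = 11, A[2][1] + B[1][0] = 0 + 4 = 4, A[2][2] + B[2][0] = 4 + -4 = 0) = 0 (attained at k = 2)
  C[2][1] = min over k of (A[2][0] + B[0][1] = 4 + 5 = 9, A[2][1] + B[1][1] = 0 + 3 = 3, A[2][2] + B[2][1] = 4 + 4 = 8) = 3 (attained at k = 1)
  C[2][2] = min over k of (A[2][0] + B[0][2] = 4 + 1 = 5, A[2][1] + B[1][2] = 0 + 9 = 9, A[2][2] + B[2][2] = 4 + 2 = 6) = 5 (attained at k = 0)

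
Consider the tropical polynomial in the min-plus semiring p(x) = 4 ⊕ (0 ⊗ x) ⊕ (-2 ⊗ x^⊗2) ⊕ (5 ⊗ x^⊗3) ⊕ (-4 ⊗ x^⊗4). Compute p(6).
p(6) = 4

A tropical monomial a ⊗ x^⊗i evaluates to a + i · x. Evaluating each term at x = 6:
  Term 0 contributes 4 + 0 · 6 = 4
  Term 1 contributes 0 + 1 · 6 = 6
  Term 2 contributes -2 + 2 · 6 = 10
  Term 3 contributes 5 + 3 · 6 = 23
  Term 4 contributes -4 + 4 · 6 = 20
p(6) = ⊕ of these = min[4, 6, 10, 23, 20] = 4.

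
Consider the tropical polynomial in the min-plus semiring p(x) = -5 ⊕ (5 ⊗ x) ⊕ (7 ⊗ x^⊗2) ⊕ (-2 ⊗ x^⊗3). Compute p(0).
p(0) = -5

A tropical monomial a ⊗ x^⊗i evaluates to a + i · x. Evaluating each term at x = 0:
  Term 0 contributes -5 + 0 · 0 = -5
  Term 1 contributes 5 + 1 · 0 = 5
  Term 2 contributes 7 + 2 · 0 = 7
  Term 3 contributes -2 + 3 · 0 = -2
p(0) = ⊕ of these = min[-5, 5, 7, -2] = -5.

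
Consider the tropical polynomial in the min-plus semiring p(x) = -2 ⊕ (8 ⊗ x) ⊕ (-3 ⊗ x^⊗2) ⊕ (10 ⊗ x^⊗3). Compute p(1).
p(1) = -2

A tropical monomial a ⊗ x^⊗i evaluates to a + i · x. Evaluating each term at x = 1:
  Term 0 contributes -2 + 0 · 1 = -2
  Term 1 contributes 8 + 1 · 1 = 9
  Term 2 contributes -3 + 2 · 1 = -1
  Term 3 contributes 10 + 3 · 1 = 13
p(1) = ⊕ of these = min[-2, 9, -1, 13] = -2.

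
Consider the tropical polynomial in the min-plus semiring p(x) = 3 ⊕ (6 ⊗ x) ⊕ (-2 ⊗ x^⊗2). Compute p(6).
p(6) = 3

A tropical monomial a ⊗ x^⊗i evaluates to a + i · x. Evaluating each term at x = 6:
  Term 0 contributes 3 + 0 · 6 = 3
  Term 1 contributes 6 + 1 · 6 = 12
  Term 2 contributes -2 + 2 · 6 = 10
p(6) = ⊕ of these = min[3, 12, 10] = 3.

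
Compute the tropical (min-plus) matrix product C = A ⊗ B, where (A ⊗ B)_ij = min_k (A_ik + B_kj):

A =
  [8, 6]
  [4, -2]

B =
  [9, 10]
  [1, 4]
A ⊗ B =
  [7, 10]
  [-1, 2]

Apply the min-plus product entry-by-entry:
  C[0][0] = min over k of (A[0][0] + B[0][0] = 8 + 9 = 17, A[0][1] + B[1][0] = 6 + 1 = 7) = 7 (attained at k = 1)
  C[0][1] = min over k of (A[0][0] + B[0][1] = 8 + 10 = 18, A[0][1] + B[1][1] = 6 + 4 = 10) = 10 (attained at k = 1)
  C[1][0] = min over k of (A[1][0] + B[0][0] = 4 + 9 = 13, A[1][1] + B[1][0] = -2 + 1 = -1) = -1 (attained at k = 1)
  C[1][1] = min over k of (A[1][0] + B[0][1] = 4 + 10 = 14, A[1][1] + B[1][1] = -2 + 4 = 2) = 2 (attained at k = 1)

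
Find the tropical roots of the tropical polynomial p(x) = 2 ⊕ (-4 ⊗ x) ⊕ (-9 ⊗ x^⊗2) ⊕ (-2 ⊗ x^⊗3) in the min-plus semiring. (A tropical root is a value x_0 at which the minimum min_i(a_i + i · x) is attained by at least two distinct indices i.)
Roots: {-7, 5, 6}

Each tropical root is a break point of the lower envelope of the lines y = a_i + i · x (there are 4 lines, with slopes 0, 1, ..., 3). Only the lines that attain the minimum somewhere contribute to roots; other lines are dominated. Here the surviving (envelope) indices are i = 3, i = 2, i = 1, i = 0.
Intersections between consecutive envelope lines give the roots: for adjacent envelope indices i < j the intersection is x = (a_i − a_j) / (j − i). Reading off the sorted break points: {-7, 5, 6}.
Verification: at each break x_0, at least two indices attain the minimum of min_i(a_i + i · x_0).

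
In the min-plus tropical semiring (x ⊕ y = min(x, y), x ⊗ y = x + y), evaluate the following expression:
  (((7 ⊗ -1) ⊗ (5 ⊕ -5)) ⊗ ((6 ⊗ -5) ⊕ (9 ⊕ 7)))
(((7 ⊗ -1) ⊗ (5 ⊕ -5)) ⊗ ((6 ⊗ -5) ⊕ (9 ⊕ 7))) = 2

Expand innermost to outermost. Recall ⊕ takes the minimum of its arguments and ⊗ takes their sum. Working out the expression (((7 ⊗ -1) ⊗ (5 ⊕ -5)) ⊗ ((6 ⊗ -5) ⊕ (9 ⊕ 7))) gives 2.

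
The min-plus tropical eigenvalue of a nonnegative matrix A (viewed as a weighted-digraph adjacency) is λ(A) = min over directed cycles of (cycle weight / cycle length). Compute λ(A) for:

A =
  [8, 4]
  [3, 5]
λ(A) = 7/2

Enumerate directed cycles and compute their means (weight / length). Sample:
  cycle 0 → 0: weight = 8, length = 1, mean = 8/1 ≈ 8.000
  cycle 1 → 1: weight = 5, length = 1, mean = 5/1 ≈ 5.000
  cycle 0 → 1 → 0: weight = 7, length = 2, mean = 7/2 ≈ 3.500
  cycle 1 → 0 → 1: weight = 7, length = 2, mean = 7/2 ≈ 3.500
Minimum mean = 3.500, attained e.g. along the cycle 0 → 1 → 0 with weight 7 and length 2. So λ(A) = 7/2 = 7/2.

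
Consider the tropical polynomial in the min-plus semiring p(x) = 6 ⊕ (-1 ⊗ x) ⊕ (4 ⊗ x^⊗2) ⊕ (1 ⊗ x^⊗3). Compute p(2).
p(2) = 1

A tropical monomial a ⊗ x^⊗i evaluates to a + i · x. Evaluating each term at x = 2:
  Term 0 contributes 6 + 0 · 2 = 6
  Term 1 contributes -1 + 1 · 2 = 1
  Term 2 contributes 4 + 2 · 2 = 8
  Term 3 contributes 1 + 3 · 2 = 7
p(2) = ⊕ of these = min[6, 1, 8, 7] = 1.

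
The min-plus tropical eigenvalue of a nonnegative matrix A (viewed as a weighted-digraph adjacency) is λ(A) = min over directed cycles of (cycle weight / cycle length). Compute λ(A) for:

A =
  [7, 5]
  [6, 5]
λ(A) = 5

Enumerate directed cycles and compute their means (weight / length). Sample:
  cycle 0 → 0: weight = 7, length = 1, mean = 7/1 ≈ 7.000
  cycle 1 → 1: weight = 5, length = 1, mean = 5/1 ≈ 5.000
  cycle 0 → 1 → 0: weight = 11, length = 2, mean = 11/2 ≈ 5.500
  cycle 1 → 0 → 1: weight = 11, length = 2, mean = 11/2 ≈ 5.500
Minimum mean = 5.000, attained e.g. along the cycle 1 → 1 with weight 5 and length 1. So λ(A) = 5/1 = 5.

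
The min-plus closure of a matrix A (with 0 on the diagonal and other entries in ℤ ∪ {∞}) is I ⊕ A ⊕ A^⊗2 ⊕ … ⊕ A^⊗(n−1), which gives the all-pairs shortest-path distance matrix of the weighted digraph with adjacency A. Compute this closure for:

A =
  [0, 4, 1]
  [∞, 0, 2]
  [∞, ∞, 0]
Closure =
  [0, 4, 1]
  [∞, 0, 2]
  [∞, ∞, 0]

This is the Floyd-Warshall all-pairs shortest-path computation. For each intermediate vertex k = 0, 1, …, 2, update dist[i][j] ← min(dist[i][j], dist[i][k] + dist[k][j]). The final matrix gives, for each (i, j), the minimum total weight of any directed path from i to j (possibly empty when i = j).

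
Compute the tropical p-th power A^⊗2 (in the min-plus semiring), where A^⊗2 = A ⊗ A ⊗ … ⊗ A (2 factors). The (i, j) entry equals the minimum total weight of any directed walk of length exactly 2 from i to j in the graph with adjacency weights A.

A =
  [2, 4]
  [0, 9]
A^⊗2 =
  [4, 6]
  [2, 4]

Each entry (A^⊗2)_ij equals the minimum over all length-2 walks i = v_0 → v_1 → … → v_2 = j of Σ_t A[v_t][v_{t+1}]. For example, for (i, j) = (0, 1) we minimise over 2 possible intermediate vertex sequences; the minimum is 6, attained along the walk 0 → 0 → 1.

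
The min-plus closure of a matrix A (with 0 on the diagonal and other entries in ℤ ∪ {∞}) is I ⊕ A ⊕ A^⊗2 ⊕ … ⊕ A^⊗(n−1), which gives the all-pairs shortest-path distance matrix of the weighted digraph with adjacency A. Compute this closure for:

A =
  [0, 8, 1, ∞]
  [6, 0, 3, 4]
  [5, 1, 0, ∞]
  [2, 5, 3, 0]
Closure =
  [0, 2, 1, 6]
  [6, 0, 3, 4]
  [5, 1, 0, 5]
  [2, 4, 3, 0]

This is the Floyd-Warshall all-pairs shortest-path computation. For each intermediate vertex k = 0, 1, …, 3, update dist[i][j] ← min(dist[i][j], dist[i][k] + dist[k][j]). The final matrix gives, for each (i, j), the minimum total weight of any directed path from i to j (possibly empty when i = j).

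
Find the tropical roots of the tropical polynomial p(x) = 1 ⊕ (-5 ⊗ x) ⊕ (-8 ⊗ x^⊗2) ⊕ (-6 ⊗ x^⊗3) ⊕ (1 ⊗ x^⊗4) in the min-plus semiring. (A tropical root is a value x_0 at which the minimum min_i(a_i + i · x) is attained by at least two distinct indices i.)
Roots: {-7, -2, 3, 6}

Each tropical root is a break point of the lower envelope of the lines y = a_i + i · x (there are 5 lines, with slopes 0, 1, ..., 4). Only the lines that attain the minimum somewhere contribute to roots; other lines are dominated. Here the surviving (envelope) indices are i = 4, i = 3, i = 2, i = 1, i = 0.
Intersections between consecutive envelope lines give the roots: for adjacent envelope indices i < j the intersection is x = (a_i − a_j) / (j − i). Reading off the sorted break points: {-7, -2, 3, 6}.
Verification: at each break x_0, at least two indices attain the minimum of min_i(a_i + i · x_0).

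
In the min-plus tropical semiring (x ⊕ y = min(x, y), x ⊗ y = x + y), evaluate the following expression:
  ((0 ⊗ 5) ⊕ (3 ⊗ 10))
((0 ⊗ 5) ⊕ (3 ⊗ 10)) = 5

Expand innermost to outermost. Recall ⊕ takes the minimum of its arguments and ⊗ takes their sum. Working out the expression ((0 ⊗ 5) ⊕ (3 ⊗ 10)) gives 5.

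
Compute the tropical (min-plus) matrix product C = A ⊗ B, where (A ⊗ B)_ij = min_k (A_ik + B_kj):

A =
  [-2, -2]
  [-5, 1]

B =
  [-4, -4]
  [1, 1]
A ⊗ B =
  [-6, -6]
  [-9, -9]

Apply the min-plus product entry-by-entry:
  C[0][0] = min over k of (A[0][0] + B[0][0] = -2 + -4 = -6, A[0][1] + B[1][0] = -2 + 1 = -1) = -6 (attained at k = 0)
  C[0][1] = min over k of (A[0][0] + B[0][1] = -2 + -4 = -6, A[0][1] + B[1][1] = -2 + 1 = -1) = -6 (attained at k = 0)
  C[1][0] = min over k of (A[1][0] + B[0][0] = -5 + -4 = -9, A[1][1] + B[1][0] = 1 + 1 = 2) = -9 (attained at k = 0)
  C[1][1] = min over k of (A[1][0] + B[0][1] = -5 + -4 = -9, A[1][1] + B[1][1] = 1 + 1 = 2) = -9 (attained at k = 0)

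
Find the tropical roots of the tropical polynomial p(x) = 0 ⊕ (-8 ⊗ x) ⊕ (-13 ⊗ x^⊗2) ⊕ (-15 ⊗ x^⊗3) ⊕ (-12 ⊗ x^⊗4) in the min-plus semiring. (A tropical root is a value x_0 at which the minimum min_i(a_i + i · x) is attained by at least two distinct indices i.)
Roots: {-3, 2, 5, 8}

Each tropical root is a break point of the lower envelope of the lines y = a_i + i · x (there are 5 lines, with slopes 0, 1, ..., 4). Only the lines that attain the minimum somewhere contribute to roots; other lines are dominated. Here the surviving (envelope) indices are i = 4, i = 3, i = 2, i = 1, i = 0.
Intersections between consecutive envelope lines give the roots: for adjacent envelope indices i < j the intersection is x = (a_i − a_j) / (j − i). Reading off the sorted break points: {-3, 2, 5, 8}.
Verification: at each break x_0, at least two indices attain the minimum of min_i(a_i + i · x_0).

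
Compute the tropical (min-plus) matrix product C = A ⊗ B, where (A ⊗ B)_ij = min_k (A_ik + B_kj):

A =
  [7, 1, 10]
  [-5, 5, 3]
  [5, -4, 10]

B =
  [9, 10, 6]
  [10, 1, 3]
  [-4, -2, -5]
A ⊗ B =
  [6, 2, 4]
  [-1, 1, -2]
  [6, -3, -1]

Apply the min-plus product entry-by-entry:
  C[0][0] = min over k of (A[0][0] + B[0][0] = 7 + 9 = 16, A[0][1] + B[1][0] = 1 + 10 = 11, A[0][2] + B[2][0] = 10 + -4 = 6) = 6 (attained at k = 2)
  C[0][1] = min over k of (A[0][0] + B[0][1] = 7 + 10 = 17, A[0][1] + B[1][1] = 1 + 1 = 2, A[0][2] + B[2][1] = 10 + -2 = 8) = 2 (attained at k = 1)
  C[0][2] = min over k of (A[0][0] + B[0][2] = 7 + 6 = 13, A[0][1] + B[1][2] = 1 + 3 = 4, A[0][2] + B[2][2] = 10 + -5 = 5) = 4 (attained at k = 1)
  C[1][0] = min over k of (A[1][0] + B[0][0] = -5 + 9 = 4, A[1][1] + B[1][0] = 5 + 10 = 15, A[1][2] + B[2][0] = 3 + -4 = -1) = -1 (attained at k = 2)
  C[1][1] = min over k of (A[1][0] + B[0][1] = -5 + 10 = 5, A[1][1] + B[1][1] = 5 + 1 = 6, A[1][2] + B[2][1] = 3 + -2 = 1) = 1 (attained at k = 2)
  C[1][2] = min over k of (A[1][0] + B[0][2] = -5 + 6 = 1, A[1][1] + B[1][2] = 5 + 3 = 8, A[1][2] + B[2][2] = 3 + -5 = -2) = -2 (attained at k = 2)
  C[2][0] = min over k of (A[2][0] + B[0][0] = 5 + 9 = 14, A[2][1] + B[1][0] = -4 + 10 = 6, A[2][2] + B[2][0] = 10 + -4 = 6) = 6 (attained at k = 1)
  C[2][1] = min over k of (A[2][0] + B[0][1] = 5 + 10 = 15, A[2][1] + B[1][1] = -4 + 1 = -3, A[2][2] + B[2][1] = 10 + -2 = 8) = -3 (attained at k = 1)
  C[2][2] = min over k of (A[2][0] + B[0][2] = 5 + 6 = 11, A[2][1] + B[1][2] = -4 + 3 = -1, A[2][2] + B[2][2] = 10 + -5 = 5) = -1 (attained at k = 1)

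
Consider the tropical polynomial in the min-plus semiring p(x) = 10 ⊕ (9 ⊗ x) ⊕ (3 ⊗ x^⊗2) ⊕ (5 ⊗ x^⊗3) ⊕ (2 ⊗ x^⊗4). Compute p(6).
p(6) = 10

A tropical monomial a ⊗ x^⊗i evaluates to a + i · x. Evaluating each term at x = 6:
  Term 0 contributes 10 + 0 · 6 = 10
  Term 1 contributes 9 + 1 · 6 = 15
  Term 2 contributes 3 + 2 · 6 = 15
  Term 3 contributes 5 + 3 · 6 = 23
  Term 4 contributes 2 + 4 · 6 = 26
p(6) = ⊕ of these = min[10, 15, 15, 23, 26] = 10.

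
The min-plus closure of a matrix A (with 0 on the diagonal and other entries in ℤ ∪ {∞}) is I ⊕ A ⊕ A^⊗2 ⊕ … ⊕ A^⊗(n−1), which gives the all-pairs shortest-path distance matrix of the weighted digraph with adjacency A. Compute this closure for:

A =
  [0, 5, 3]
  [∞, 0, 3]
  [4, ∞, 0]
Closure =
  [0, 5, 3]
  [7, 0, 3]
  [4, 9, 0]

This is the Floyd-Warshall all-pairs shortest-path computation. For each intermediate vertex k = 0, 1, …, 2, update dist[i][j] ← min(dist[i][j], dist[i][k] + dist[k][j]). The final matrix gives, for each (i, j), the minimum total weight of any directed path from i to j (possibly empty when i = j).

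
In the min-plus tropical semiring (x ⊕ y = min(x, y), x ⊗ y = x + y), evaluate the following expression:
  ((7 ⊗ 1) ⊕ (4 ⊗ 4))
((7 ⊗ 1) ⊕ (4 ⊗ 4)) = 8

Expand innermost to outermost. Recall ⊕ takes the minimum of its arguments and ⊗ takes their sum. Working out the expression ((7 ⊗ 1) ⊕ (4 ⊗ 4)) gives 8.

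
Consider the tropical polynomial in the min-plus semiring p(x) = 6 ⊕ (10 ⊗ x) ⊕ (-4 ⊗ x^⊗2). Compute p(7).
p(7) = 6

A tropical monomial a ⊗ x^⊗i evaluates to a + i · x. Evaluating each term at x = 7:
  Term 0 contributes 6 + 0 · 7 = 6
  Term 1 contributes 10 + 1 · 7 = 17
  Term 2 contributes -4 + 2 · 7 = 10
p(7) = ⊕ of these = min[6, 17, 10] = 6.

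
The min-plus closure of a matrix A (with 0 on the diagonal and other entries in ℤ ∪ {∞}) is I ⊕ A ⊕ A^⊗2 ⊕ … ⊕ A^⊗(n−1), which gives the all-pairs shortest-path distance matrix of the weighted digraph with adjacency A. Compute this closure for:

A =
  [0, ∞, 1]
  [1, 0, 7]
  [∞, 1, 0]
Closure =
  [0, 2, 1]
  [1, 0, 2]
  [2, 1, 0]

This is the Floyd-Warshall all-pairs shortest-path computation. For each intermediate vertex k = 0, 1, …, 2, update dist[i][j] ← min(dist[i][j], dist[i][k] + dist[k][j]). The final matrix gives, for each (i, j), the minimum total weight of any directed path from i to j (possibly empty when i = j).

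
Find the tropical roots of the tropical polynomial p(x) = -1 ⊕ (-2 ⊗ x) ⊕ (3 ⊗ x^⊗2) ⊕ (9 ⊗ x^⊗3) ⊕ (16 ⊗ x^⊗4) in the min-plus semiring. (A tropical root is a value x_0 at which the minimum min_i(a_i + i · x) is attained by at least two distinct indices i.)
Roots: {-7, -6, -5, 1}

Each tropical root is a break point of the lower envelope of the lines y = a_i + i · x (there are 5 lines, with slopes 0, 1, ..., 4). Only the lines that attain the minimum somewhere contribute to roots; other lines are dominated. Here the surviving (envelope) indices are i = 4, i = 3, i = 2, i = 1, i = 0.
Intersections between consecutive envelope lines give the roots: for adjacent envelope indices i < j the intersection is x = (a_i − a_j) / (j − i). Reading off the sorted break points: {-7, -6, -5, 1}.
Verification: at each break x_0, at least two indices attain the minimum of min_i(a_i + i · x_0).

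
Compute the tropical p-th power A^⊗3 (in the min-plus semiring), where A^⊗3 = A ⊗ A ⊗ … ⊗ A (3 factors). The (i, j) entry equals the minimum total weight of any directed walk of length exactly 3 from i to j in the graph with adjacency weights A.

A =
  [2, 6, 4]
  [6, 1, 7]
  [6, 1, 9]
A^⊗3 =
  [6, 6, 8]
  [8, 3, 9]
  [8, 3, 9]

Each entry (A^⊗3)_ij equals the minimum over all length-3 walks i = v_0 → v_1 → … → v_3 = j of Σ_t A[v_t][v_{t+1}]. For example, for (i, j) = (0, 2) we minimise over 9 possible intermediate vertex sequences; the minimum is 8, attained along the walk 0 → 0 → 0 → 2.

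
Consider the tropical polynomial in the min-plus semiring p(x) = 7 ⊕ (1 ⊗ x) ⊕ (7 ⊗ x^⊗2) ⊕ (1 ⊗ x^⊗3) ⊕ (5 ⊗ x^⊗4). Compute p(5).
p(5) = 6

A tropical monomial a ⊗ x^⊗i evaluates to a + i · x. Evaluating each term at x = 5:
  Term 0 contributes 7 + 0 · 5 = 7
  Term 1 contributes 1 + 1 · 5 = 6
  Term 2 contributes 7 + 2 · 5 = 17
  Term 3 contributes 1 + 3 · 5 = 16
  Term 4 contributes 5 + 4 · 5 = 25
p(5) = ⊕ of these = min[7, 6, 17, 16, 25] = 6.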